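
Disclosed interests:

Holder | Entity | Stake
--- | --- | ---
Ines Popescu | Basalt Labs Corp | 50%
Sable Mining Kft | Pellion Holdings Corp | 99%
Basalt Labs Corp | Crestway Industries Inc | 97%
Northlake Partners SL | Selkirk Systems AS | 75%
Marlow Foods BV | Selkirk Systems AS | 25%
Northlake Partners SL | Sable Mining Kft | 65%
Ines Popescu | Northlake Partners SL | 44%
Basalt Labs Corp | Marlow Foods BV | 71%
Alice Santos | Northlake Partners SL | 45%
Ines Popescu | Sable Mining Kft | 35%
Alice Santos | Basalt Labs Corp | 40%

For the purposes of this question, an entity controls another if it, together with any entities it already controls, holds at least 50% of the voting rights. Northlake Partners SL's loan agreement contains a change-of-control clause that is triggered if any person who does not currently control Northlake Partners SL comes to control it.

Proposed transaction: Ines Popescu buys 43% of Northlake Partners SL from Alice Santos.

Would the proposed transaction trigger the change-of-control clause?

The purchase adds only to Ines's holdings (Alice's stake shrinks), so Ines is the only person who could newly come to control Northlake.
Ines holds 50% of Basalt, so Ines controls Basalt.
Basalt holds 97% of Crestway, so Ines controls Crestway.
Basalt holds 71% of Marlow, so Ines controls Marlow.
In Northlake, Ines's side holds only 44%, not ≥ 50%.
So before the transaction, Ines does not control Northlake.
After the purchase, Ines's direct stake in Northlake rises to 44% + 43% = 87%, and Alice's stake falls to 2%.
Ines holds 87% of Northlake, so Ines controls Northlake.
Ines did not control Northlake before and does after, so the clause is triggered.

Yes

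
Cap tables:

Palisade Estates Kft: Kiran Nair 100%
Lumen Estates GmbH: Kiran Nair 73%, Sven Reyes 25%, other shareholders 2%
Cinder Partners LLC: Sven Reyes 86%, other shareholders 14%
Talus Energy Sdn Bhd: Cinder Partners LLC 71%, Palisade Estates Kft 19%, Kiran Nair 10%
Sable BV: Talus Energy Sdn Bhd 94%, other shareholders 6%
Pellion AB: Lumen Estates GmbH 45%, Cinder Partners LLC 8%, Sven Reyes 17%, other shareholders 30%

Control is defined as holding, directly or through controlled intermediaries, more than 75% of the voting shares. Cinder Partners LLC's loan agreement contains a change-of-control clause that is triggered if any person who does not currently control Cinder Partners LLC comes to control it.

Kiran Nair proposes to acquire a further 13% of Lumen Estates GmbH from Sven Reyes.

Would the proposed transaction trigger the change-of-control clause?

The purchase adds only to Kiran's holdings (Sven's stake shrinks), so Kiran is the only person who could newly come to control Cinder.
Kiran holds 100% of Palisade, so Kiran controls Palisade.
Neither Kiran nor any entity Kiran controls holds any voting interest in Cinder.
So before the transaction, Kiran does not control Cinder.
After the purchase, Kiran's direct stake in Lumen rises to 73% + 13% = 86%, and Sven's stake falls to 12%.
Kiran holds 86% of Lumen, so Kiran controls Lumen.
After the transaction, neither Kiran nor any entity Kiran controls holds a voting interest in Cinder, so Kiran still does not control it.
No new person acquires control, so the clause is not triggered.

No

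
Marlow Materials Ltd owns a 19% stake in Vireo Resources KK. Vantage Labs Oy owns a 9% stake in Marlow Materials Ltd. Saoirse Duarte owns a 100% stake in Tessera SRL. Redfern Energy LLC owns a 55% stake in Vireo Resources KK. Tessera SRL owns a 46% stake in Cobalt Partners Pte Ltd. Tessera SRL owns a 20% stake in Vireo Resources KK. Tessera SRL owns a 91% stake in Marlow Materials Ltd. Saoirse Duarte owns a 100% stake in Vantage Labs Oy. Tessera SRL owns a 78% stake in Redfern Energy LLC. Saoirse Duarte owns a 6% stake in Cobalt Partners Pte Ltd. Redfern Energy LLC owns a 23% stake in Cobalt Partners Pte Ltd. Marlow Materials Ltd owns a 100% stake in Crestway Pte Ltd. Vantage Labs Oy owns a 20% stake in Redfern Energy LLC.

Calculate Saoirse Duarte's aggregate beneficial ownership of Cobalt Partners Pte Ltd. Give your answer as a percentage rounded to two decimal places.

74.54%

Saoirse reaches Cobalt along 4 paths.
Via Tessera → Redfern: 100% × 78% × 23% = 17.94%.
Via Vantage → Redfern: 100% × 20% × 23% = 4.6%.
Direct stake: 6% = 6%.
Via Tessera: 100% × 46% = 46%.
Total: 17.94% + 4.6% + 6% + 46% = 74.54%.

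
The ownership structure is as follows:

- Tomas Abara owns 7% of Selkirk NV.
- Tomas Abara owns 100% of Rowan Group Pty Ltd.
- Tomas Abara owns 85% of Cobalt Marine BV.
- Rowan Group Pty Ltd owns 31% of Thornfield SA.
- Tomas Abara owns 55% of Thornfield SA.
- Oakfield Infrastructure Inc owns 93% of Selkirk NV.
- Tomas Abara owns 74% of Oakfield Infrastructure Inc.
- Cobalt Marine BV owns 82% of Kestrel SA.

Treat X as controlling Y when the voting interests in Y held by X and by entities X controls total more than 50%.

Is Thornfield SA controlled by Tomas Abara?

Yes

Tomas holds 100% of Rowan, so Tomas controls Rowan.
Tomas and Rowan together hold 55% + 31% = 86% of Thornfield, so Tomas controls Thornfield.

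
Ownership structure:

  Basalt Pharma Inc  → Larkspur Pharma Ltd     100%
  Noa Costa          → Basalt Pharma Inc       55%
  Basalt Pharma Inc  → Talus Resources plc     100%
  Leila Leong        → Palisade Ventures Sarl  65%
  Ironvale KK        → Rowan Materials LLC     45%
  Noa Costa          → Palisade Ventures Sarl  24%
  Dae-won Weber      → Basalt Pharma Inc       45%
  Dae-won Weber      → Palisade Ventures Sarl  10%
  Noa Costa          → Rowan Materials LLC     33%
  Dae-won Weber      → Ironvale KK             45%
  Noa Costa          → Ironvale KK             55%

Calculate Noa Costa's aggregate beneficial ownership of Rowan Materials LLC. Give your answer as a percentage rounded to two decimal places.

57.75%

Noa reaches Rowan along 2 paths.
Via Ironvale: 55% × 45% = 24.75%.
Direct stake: 33% = 33%.
Total: 24.75% + 33% = 57.75%.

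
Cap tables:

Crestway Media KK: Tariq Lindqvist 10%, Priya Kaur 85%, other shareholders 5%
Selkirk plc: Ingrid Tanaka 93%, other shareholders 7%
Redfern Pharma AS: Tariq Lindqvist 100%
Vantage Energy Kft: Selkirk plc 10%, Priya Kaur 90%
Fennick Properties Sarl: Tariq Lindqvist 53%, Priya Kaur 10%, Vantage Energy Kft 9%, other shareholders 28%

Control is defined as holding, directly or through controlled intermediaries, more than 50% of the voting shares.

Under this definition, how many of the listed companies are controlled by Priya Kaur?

2

Priya holds 85% of Crestway, so Priya controls Crestway.
Priya holds 90% of Vantage, so Priya controls Vantage.
No other company's threshold is met.
Priya controls 2 companies.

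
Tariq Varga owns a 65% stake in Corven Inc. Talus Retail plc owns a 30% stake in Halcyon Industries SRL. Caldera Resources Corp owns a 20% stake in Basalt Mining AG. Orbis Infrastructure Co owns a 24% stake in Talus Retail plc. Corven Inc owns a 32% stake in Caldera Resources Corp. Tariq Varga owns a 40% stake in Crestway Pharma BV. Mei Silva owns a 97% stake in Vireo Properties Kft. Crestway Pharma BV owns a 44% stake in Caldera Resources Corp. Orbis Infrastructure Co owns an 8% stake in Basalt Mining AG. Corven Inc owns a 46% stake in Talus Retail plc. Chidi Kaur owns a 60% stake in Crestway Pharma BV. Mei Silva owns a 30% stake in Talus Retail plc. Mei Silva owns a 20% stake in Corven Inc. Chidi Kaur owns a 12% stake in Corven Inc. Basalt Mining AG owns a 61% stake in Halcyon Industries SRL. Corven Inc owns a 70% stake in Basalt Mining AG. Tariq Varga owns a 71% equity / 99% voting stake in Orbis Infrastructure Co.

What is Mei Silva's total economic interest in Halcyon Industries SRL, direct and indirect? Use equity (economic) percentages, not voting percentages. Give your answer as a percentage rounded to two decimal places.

21.08%

Mei reaches Halcyon along 4 paths.
Via Corven → Talus: 20% × 46% × 30% = 2.76%.
Via Talus: 30% × 30% = 9%.
Via Corven → Caldera → Basalt: 20% × 32% × 20% × 61% = 0.7808%.
Via Corven → Basalt: 20% × 70% × 61% = 8.54%.
Total: 2.76% + 9% + 0.7808% + 8.54% = 21.0808%.
Rounded: 21.08%.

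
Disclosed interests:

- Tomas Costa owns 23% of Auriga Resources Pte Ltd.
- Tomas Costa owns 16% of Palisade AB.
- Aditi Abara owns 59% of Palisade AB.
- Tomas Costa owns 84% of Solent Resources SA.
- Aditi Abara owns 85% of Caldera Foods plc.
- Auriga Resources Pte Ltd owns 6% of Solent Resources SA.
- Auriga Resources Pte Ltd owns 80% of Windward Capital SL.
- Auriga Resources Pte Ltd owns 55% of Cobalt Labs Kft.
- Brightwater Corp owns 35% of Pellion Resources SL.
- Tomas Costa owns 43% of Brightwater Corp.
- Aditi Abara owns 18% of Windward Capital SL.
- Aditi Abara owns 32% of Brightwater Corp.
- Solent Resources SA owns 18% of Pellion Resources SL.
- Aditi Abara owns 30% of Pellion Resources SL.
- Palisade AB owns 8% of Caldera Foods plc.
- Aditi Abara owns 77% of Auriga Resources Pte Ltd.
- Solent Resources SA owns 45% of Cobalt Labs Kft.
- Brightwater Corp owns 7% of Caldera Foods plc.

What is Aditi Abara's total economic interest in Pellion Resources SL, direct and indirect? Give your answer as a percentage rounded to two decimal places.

42.03%

Aditi reaches Pellion along 3 paths.
Via Auriga → Solent: 77% × 6% × 18% = 0.8316%.
Direct stake: 30% = 30%.
Via Brightwater: 32% × 35% = 11.2%.
Total: 0.8316% + 30% + 11.2% = 42.0316%.
Rounded: 42.03%.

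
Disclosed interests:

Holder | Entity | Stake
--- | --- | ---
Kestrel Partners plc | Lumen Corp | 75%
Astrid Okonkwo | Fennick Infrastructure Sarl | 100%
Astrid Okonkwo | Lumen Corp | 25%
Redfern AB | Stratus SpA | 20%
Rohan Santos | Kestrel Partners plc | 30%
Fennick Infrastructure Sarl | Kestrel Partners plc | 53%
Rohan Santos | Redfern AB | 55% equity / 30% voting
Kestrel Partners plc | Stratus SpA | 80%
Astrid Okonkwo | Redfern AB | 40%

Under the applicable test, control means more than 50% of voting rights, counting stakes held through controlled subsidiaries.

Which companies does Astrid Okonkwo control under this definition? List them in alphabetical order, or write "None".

Fennick Infrastructure Sarl, Kestrel Partners plc, Lumen Corp, Stratus SpA

Astrid holds 100% of Fennick, so Astrid controls Fennick.
Fennick holds 53% of Kestrel, so Astrid controls Kestrel.
Kestrel and Astrid together hold 75% + 25% = 100% of Lumen, so Astrid controls Lumen.
Kestrel holds 80% of Stratus, so Astrid controls Stratus.
No other company's threshold is met.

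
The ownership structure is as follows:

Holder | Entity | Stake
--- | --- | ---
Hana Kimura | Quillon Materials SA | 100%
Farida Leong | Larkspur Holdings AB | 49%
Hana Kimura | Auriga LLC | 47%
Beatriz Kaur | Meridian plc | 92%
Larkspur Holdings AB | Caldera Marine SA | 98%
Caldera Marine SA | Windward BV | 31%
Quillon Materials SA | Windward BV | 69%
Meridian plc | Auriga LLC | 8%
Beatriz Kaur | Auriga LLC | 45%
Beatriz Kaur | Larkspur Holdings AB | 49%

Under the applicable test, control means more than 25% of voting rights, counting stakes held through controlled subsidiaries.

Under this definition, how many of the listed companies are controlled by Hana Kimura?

Hana holds 100% of Quillon, so Hana controls Quillon.
Hana holds 47% of Auriga, so Hana controls Auriga.
Quillon holds 69% of Windward, so Hana controls Windward.
No other company's threshold is met.
Hana controls 3 companies.

3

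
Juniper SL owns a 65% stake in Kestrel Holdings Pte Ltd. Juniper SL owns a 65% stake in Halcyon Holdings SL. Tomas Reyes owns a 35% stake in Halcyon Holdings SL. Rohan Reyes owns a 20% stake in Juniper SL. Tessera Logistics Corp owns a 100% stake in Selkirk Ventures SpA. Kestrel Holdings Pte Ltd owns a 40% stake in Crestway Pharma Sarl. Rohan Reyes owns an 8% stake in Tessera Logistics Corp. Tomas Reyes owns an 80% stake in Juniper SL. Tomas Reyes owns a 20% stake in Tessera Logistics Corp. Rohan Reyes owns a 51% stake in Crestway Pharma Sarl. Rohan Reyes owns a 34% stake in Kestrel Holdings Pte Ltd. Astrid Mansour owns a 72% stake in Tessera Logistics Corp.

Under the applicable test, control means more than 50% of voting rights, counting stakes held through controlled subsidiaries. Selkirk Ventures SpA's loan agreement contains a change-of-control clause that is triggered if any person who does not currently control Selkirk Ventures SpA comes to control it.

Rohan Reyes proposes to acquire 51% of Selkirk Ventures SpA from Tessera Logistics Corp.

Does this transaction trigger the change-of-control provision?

Yes

The purchase adds only to Rohan's holdings (Tessera's stake shrinks), so Rohan is the only person who could newly come to control Selkirk.
Rohan holds 51% of Crestway, so Rohan controls Crestway.
Neither Rohan nor any entity Rohan controls holds any voting interest in Selkirk.
So before the transaction, Rohan does not control Selkirk.
After the purchase, Rohan holds 51% of Selkirk directly, and Tessera's stake falls to 49%.
Rohan holds 51% of Selkirk, so Rohan controls Selkirk.
Rohan did not control Selkirk before and does after, so the clause is triggered.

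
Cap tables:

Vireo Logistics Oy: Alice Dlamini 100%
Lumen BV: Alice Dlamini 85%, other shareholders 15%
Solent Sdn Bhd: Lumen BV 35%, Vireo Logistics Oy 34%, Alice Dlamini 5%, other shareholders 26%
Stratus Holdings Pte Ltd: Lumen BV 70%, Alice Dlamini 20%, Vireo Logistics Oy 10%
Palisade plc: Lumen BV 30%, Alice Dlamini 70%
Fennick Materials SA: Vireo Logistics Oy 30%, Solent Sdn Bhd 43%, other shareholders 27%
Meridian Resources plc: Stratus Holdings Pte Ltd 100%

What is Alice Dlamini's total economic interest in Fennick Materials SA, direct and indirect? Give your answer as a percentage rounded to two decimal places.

Alice reaches Fennick along 4 paths.
Via Vireo: 100% × 30% = 30%.
Via Lumen → Solent: 85% × 35% × 43% = 12.7925%.
Via Vireo → Solent: 100% × 34% × 43% = 14.62%.
Via Solent: 5% × 43% = 2.15%.
Total: 30% + 12.7925% + 14.62% + 2.15% = 59.5625%.
Rounded: 59.56%.

59.56%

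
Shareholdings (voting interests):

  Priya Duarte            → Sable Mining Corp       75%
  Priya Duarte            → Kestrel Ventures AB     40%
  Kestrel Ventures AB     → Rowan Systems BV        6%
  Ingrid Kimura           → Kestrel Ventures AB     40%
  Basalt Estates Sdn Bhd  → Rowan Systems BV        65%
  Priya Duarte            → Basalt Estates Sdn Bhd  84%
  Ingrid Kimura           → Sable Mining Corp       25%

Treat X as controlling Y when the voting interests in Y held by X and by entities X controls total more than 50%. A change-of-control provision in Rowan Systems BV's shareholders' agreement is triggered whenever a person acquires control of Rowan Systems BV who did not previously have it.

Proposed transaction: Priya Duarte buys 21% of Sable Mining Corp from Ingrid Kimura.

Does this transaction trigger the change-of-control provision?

The purchase adds only to Priya's holdings (Ingrid's stake shrinks), so Priya is the only person who could newly come to control Rowan.
Priya holds 84% of Basalt, so Priya controls Basalt.
Basalt holds 65% of Rowan, so Priya controls Rowan.
So Priya already controls Rowan before the transaction.
After the purchase, Priya's direct stake in Sable rises to 75% + 21% = 96%, and Ingrid's stake falls to 4%.
Priya controlled Rowan already, so this is not a new person acquiring control; every other person's position is unchanged or reduced.
No new person acquires control, so the clause is not triggered.

No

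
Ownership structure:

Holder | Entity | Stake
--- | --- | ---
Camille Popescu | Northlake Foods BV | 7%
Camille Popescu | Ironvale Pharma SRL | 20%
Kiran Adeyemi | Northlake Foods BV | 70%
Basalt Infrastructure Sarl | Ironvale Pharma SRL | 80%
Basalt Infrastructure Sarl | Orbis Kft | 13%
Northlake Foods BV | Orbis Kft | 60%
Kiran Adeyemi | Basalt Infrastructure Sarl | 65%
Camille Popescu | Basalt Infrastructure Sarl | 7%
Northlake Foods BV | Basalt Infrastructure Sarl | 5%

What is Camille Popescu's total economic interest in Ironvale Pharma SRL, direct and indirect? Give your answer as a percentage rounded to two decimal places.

25.88%

Camille reaches Ironvale along 3 paths.
Direct stake: 20% = 20%.
Via Basalt: 7% × 80% = 5.6%.
Via Northlake → Basalt: 7% × 5% × 80% = 0.28%.
Total: 20% + 5.6% + 0.28% = 25.88%.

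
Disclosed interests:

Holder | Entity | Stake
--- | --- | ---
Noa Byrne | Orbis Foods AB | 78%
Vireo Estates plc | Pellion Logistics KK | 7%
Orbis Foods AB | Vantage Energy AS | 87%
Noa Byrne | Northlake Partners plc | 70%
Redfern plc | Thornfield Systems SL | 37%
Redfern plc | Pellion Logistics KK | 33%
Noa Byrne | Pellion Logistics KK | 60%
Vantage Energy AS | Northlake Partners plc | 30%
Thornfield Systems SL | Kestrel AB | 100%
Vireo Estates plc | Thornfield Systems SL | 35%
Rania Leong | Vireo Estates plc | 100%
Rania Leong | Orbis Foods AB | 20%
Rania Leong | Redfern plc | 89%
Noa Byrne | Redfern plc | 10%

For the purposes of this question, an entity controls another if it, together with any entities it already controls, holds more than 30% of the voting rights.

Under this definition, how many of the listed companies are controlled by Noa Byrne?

Noa holds 78% of Orbis, so Noa controls Orbis.
Orbis holds 87% of Vantage, so Noa controls Vantage.
Noa holds 60% of Pellion, so Noa controls Pellion.
Vantage and Noa together hold 30% + 70% = 100% of Northlake, so Noa controls Northlake.
No other company's threshold is met.
Noa controls 4 companies.

4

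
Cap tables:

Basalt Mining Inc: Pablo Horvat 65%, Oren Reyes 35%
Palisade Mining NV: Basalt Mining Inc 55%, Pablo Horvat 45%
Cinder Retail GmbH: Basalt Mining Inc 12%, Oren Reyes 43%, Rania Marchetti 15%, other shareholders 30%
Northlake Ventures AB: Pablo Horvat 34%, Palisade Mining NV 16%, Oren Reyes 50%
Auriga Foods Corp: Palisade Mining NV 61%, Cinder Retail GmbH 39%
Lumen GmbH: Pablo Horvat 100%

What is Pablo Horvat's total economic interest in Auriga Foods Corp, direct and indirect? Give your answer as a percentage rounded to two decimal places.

52.30%

Pablo reaches Auriga along 3 paths.
Via Basalt → Palisade: 65% × 55% × 61% = 21.8075%.
Via Palisade: 45% × 61% = 27.45%.
Via Basalt → Cinder: 65% × 12% × 39% = 3.042%.
Total: 21.8075% + 27.45% + 3.042% = 52.2995%.
Rounded: 52.30%.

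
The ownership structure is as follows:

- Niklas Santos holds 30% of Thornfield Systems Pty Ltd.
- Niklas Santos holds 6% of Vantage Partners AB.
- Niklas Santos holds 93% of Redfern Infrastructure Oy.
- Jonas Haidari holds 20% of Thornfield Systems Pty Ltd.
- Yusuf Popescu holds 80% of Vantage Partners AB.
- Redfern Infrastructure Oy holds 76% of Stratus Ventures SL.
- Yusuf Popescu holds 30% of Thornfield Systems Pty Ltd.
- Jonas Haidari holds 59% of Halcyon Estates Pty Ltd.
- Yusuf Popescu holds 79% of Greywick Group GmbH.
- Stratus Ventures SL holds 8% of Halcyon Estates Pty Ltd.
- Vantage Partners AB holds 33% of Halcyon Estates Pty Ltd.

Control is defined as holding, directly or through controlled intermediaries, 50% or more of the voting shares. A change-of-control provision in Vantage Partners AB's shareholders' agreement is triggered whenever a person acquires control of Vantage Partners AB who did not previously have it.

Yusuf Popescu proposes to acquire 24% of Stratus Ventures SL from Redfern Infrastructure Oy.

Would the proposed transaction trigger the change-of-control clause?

No

The purchase adds only to Yusuf's holdings (Redfern's stake shrinks), so Yusuf is the only person who could newly come to control Vantage.
Yusuf holds 80% of Vantage, so Yusuf controls Vantage.
So Yusuf already controls Vantage before the transaction.
After the purchase, Yusuf holds 24% of Stratus directly, and Redfern's stake falls to 52%.
Yusuf controlled Vantage already, so this is not a new person acquiring control; every other person's position is unchanged or reduced.
No new person acquires control, so the clause is not triggered.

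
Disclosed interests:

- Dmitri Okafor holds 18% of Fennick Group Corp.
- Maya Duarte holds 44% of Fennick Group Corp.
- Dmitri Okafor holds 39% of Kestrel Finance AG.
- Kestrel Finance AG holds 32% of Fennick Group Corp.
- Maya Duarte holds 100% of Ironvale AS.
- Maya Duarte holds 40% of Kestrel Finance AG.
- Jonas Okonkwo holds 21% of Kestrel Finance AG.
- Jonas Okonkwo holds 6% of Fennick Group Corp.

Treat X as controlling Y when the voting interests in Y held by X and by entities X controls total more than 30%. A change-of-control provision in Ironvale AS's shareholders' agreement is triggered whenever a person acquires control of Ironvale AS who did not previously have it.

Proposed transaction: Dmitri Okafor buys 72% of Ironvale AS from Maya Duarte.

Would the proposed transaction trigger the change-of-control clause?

The purchase adds only to Dmitri's holdings (Maya's stake shrinks), so Dmitri is the only person who could newly come to control Ironvale.
Dmitri holds 39% of Kestrel, so Dmitri controls Kestrel.
Kestrel and Dmitri together hold 32% + 18% = 50% of Fennick, so Dmitri controls Fennick.
Neither Dmitri nor any entity Dmitri controls holds any voting interest in Ironvale.
So before the transaction, Dmitri does not control Ironvale.
After the purchase, Dmitri holds 72% of Ironvale directly, and Maya's stake falls to 28%.
Dmitri holds 72% of Ironvale, so Dmitri controls Ironvale.
Dmitri did not control Ironvale before and does after, so the clause is triggered.

Yes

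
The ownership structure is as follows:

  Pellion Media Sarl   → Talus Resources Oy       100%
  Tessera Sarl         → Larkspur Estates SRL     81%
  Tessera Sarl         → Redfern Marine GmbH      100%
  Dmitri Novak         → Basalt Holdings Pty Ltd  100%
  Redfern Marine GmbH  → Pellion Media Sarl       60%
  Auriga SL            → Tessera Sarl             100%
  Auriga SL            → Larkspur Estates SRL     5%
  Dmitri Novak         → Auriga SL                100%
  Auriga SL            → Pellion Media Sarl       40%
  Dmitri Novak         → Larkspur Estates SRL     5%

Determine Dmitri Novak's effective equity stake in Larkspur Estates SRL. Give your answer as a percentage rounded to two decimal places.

91.00%

Dmitri reaches Larkspur along 3 paths.
Via Auriga → Tessera: 100% × 100% × 81% = 81%.
Direct stake: 5% = 5%.
Via Auriga: 100% × 5% = 5%.
Total: 81% + 5% + 5% = 91%.
Rounded: 91.00%.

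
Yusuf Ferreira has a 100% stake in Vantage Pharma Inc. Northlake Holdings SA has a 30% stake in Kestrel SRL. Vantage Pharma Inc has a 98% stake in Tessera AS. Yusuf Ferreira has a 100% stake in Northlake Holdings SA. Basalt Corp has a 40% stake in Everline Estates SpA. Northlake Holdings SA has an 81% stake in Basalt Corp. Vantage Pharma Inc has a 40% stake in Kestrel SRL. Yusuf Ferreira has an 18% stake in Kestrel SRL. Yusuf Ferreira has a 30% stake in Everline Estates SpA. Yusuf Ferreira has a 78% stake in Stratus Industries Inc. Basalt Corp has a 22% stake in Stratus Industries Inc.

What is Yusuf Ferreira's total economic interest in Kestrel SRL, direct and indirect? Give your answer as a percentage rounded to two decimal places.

88.00%

Yusuf reaches Kestrel along 3 paths.
Via Vantage: 100% × 40% = 40%.
Direct stake: 18% = 18%.
Via Northlake: 100% × 30% = 30%.
Total: 40% + 18% + 30% = 88%.
Rounded: 88.00%.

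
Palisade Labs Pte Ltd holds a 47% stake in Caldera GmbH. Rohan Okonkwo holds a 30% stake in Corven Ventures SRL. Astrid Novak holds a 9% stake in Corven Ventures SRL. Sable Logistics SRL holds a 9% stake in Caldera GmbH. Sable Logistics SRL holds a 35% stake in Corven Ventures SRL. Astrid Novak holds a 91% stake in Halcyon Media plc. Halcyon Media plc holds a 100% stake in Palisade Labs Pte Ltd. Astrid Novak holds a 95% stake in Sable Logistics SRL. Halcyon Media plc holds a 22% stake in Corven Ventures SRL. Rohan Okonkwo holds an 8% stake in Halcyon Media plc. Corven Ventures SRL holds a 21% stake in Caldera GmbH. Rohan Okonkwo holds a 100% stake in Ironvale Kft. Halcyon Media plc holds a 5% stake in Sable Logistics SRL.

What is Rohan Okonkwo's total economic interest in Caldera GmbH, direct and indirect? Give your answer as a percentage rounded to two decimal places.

Rohan reaches Caldera along 5 paths.
Via Halcyon → Palisade: 8% × 100% × 47% = 3.76%.
Via Halcyon → Sable: 8% × 5% × 9% = 0.036%.
Via Halcyon → Corven: 8% × 22% × 21% = 0.3696%.
Via Halcyon → Sable → Corven: 8% × 5% × 35% × 21% = 0.0294%.
Via Corven: 30% × 21% = 6.3%.
Total: 3.76% + 0.036% + 0.3696% + 0.0294% + 6.3% = 10.495%.
Rounded: 10.50%.

10.50%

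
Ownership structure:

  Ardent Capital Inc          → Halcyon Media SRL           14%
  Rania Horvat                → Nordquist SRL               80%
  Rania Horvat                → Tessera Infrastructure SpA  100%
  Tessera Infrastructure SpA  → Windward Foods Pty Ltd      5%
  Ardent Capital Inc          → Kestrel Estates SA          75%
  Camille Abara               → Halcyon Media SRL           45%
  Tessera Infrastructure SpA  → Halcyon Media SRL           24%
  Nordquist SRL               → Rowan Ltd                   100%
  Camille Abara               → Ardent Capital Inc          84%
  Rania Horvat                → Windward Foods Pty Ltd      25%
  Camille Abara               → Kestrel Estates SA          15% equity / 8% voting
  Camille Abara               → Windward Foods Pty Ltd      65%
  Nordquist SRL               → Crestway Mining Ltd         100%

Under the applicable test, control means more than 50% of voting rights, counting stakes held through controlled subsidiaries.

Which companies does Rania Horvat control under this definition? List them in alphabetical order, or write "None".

Crestway Mining Ltd, Nordquist SRL, Rowan Ltd, Tessera Infrastructure SpA

Rania holds 80% of Nordquist, so Rania controls Nordquist.
Nordquist holds 100% of Crestway, so Rania controls Crestway.
Rania holds 100% of Tessera, so Rania controls Tessera.
Nordquist holds 100% of Rowan, so Rania controls Rowan.
No other company's threshold is met.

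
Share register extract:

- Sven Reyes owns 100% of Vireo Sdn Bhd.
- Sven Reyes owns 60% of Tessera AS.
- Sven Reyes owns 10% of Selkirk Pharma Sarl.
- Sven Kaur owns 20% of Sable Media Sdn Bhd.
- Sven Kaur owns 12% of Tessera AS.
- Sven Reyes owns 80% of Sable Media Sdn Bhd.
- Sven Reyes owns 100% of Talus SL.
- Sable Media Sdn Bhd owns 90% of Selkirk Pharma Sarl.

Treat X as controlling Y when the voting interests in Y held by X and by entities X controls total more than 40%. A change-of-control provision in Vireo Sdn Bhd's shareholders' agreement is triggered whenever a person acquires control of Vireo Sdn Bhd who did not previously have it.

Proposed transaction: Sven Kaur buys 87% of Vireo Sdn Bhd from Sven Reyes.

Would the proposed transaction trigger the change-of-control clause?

Yes

The purchase adds only to Sven Kaur's holdings (Sven Reyes's stake shrinks), so Sven Kaur is the only person who could newly come to control Vireo.
Sven Kaur's largest direct stake is 20% in Sable, which does not meet the threshold, so Sven Kaur controls no company.
Neither Sven Kaur nor any entity Sven Kaur controls holds any voting interest in Vireo.
So before the transaction, Sven Kaur does not control Vireo.
After the purchase, Sven Kaur holds 87% of Vireo directly, and Sven Reyes's stake falls to 13%.
Sven Kaur holds 87% of Vireo, so Sven Kaur controls Vireo.
Sven Kaur did not control Vireo before and does after, so the clause is triggered.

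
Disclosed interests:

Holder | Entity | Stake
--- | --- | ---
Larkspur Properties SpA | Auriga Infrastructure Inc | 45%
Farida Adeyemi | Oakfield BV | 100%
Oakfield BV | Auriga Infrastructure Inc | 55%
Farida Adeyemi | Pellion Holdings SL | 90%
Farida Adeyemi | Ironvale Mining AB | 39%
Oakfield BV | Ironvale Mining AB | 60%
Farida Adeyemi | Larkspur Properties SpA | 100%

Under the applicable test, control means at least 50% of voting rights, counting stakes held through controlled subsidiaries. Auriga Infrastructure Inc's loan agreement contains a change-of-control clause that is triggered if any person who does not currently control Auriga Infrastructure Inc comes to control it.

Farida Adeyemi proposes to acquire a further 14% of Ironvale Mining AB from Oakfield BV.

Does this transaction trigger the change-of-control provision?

The purchase adds only to Farida's holdings (Oakfield's stake shrinks), so Farida is the only person who could newly come to control Auriga.
Farida holds 100% of Oakfield, so Farida controls Oakfield.
Farida holds 100% of Larkspur, so Farida controls Larkspur.
Oakfield and Larkspur together hold 55% + 45% = 100% of Auriga, so Farida controls Auriga.
So Farida already controls Auriga before the transaction.
After the purchase, Farida's direct stake in Ironvale rises to 39% + 14% = 53%, and Oakfield's stake falls to 46%.
Farida controlled Auriga already, so this is not a new person acquiring control; every other person's position is unchanged or reduced.
No new person acquires control, so the clause is not triggered.

No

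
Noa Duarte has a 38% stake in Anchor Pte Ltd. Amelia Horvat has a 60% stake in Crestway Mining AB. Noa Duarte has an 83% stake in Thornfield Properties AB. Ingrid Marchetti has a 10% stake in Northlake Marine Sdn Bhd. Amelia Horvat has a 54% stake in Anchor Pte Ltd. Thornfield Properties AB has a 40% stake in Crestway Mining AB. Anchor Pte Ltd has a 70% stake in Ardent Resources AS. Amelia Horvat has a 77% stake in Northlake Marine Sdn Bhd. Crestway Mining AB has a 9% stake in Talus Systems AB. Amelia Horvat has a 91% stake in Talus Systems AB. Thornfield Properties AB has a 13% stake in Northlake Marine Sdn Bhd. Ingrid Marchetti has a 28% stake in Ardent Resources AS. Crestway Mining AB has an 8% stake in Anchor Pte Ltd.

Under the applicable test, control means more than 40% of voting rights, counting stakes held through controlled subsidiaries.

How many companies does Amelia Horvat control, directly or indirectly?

5

Amelia holds 60% of Crestway, so Amelia controls Crestway.
Crestway and Amelia together hold 8% + 54% = 62% of Anchor, so Amelia controls Anchor.
Amelia holds 77% of Northlake, so Amelia controls Northlake.
Amelia and Crestway together hold 91% + 9% = 100% of Talus, so Amelia controls Talus.
Anchor holds 70% of Ardent, so Amelia controls Ardent.
No other company's threshold is met.
Amelia controls 5 companies.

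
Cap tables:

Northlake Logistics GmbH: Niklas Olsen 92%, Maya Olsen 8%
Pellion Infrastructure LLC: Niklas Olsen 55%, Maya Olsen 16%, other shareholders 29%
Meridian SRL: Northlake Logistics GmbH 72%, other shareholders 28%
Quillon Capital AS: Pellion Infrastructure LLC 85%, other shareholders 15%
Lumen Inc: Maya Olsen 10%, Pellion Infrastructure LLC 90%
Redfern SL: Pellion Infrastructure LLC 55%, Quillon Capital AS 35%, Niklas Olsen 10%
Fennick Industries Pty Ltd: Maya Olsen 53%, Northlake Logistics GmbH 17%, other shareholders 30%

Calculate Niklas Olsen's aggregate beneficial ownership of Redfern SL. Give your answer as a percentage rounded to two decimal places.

Niklas reaches Redfern along 3 paths.
Via Pellion: 55% × 55% = 30.25%.
Via Pellion → Quillon: 55% × 85% × 35% = 16.3625%.
Direct stake: 10% = 10%.
Total: 30.25% + 16.3625% + 10% = 56.6125%.
Rounded: 56.61%.

56.61%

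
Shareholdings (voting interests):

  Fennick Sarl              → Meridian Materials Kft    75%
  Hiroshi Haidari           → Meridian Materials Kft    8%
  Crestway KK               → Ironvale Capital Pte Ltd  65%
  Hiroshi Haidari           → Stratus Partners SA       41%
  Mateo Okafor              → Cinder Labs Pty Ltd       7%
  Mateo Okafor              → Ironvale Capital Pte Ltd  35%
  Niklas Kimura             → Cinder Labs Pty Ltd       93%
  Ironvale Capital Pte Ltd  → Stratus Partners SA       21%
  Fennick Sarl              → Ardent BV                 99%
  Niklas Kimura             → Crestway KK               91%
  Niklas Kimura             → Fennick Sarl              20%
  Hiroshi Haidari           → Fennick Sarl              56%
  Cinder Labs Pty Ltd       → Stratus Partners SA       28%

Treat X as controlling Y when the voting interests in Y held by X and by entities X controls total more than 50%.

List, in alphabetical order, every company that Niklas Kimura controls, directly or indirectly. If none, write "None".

Niklas holds 91% of Crestway, so Niklas controls Crestway.
Crestway holds 65% of Ironvale, so Niklas controls Ironvale.
Niklas holds 93% of Cinder, so Niklas controls Cinder.
No other company's threshold is met.

Cinder Labs Pty Ltd, Crestway KK, Ironvale Capital Pte Ltd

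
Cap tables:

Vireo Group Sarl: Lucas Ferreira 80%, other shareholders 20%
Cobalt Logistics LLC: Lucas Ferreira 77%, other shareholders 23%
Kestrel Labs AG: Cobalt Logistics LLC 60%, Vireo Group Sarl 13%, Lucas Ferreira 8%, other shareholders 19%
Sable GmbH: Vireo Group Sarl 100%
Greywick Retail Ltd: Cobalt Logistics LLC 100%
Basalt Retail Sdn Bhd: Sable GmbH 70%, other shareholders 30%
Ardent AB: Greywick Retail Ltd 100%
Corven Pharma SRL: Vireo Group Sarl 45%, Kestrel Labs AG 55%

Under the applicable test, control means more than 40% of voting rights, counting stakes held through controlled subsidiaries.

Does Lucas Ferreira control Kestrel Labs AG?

Lucas holds 80% of Vireo, so Lucas controls Vireo.
Lucas holds 77% of Cobalt, so Lucas controls Cobalt.
Cobalt and Vireo and Lucas together hold 60% + 13% + 8% = 81% of Kestrel, so Lucas controls Kestrel.

Yes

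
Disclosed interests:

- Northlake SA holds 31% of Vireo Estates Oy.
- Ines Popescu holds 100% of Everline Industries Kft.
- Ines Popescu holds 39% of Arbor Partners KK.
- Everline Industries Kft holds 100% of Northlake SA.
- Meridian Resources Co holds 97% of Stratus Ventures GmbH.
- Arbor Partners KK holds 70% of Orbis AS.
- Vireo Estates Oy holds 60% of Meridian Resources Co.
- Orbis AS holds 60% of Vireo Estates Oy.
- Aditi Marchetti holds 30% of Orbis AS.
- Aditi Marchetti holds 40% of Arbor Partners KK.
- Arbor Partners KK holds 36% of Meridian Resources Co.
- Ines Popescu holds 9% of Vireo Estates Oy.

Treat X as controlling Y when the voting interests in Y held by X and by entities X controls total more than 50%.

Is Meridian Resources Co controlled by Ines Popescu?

Ines holds 100% of Everline, so Ines controls Everline.
Everline holds 100% of Northlake, so Ines controls Northlake.
Neither Ines nor any entity Ines controls holds any voting interest in Meridian.
So Ines does not control Meridian.

No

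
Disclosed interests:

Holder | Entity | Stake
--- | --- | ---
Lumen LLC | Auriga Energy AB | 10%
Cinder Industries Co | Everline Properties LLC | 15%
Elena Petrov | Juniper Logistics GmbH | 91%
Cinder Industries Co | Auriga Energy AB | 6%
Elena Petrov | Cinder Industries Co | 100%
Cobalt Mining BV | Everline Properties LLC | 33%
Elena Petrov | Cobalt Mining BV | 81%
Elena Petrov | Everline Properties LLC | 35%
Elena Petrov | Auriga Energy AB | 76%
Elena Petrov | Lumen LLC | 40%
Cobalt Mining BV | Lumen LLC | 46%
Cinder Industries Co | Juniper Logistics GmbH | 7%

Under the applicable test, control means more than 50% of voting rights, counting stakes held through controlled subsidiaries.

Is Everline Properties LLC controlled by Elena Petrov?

Elena holds 81% of Cobalt, so Elena controls Cobalt.
Elena holds 100% of Cinder, so Elena controls Cinder.
Cobalt and Elena and Cinder together hold 33% + 35% + 15% = 83% of Everline, so Elena controls Everline.

Yes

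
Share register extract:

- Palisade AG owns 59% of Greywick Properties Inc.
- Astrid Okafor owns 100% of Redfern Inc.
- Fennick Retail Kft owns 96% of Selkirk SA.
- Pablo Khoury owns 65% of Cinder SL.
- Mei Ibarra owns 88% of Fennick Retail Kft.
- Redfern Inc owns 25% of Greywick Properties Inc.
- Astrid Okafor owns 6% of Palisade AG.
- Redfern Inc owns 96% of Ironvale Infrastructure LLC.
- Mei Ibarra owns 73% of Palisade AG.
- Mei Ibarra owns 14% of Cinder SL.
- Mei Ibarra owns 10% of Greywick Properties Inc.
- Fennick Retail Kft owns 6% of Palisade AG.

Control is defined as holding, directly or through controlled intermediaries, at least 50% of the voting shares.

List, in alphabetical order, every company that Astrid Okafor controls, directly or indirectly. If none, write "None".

Ironvale Infrastructure LLC, Redfern Inc

Astrid holds 100% of Redfern, so Astrid controls Redfern.
Redfern holds 96% of Ironvale, so Astrid controls Ironvale.
No other company's threshold is met.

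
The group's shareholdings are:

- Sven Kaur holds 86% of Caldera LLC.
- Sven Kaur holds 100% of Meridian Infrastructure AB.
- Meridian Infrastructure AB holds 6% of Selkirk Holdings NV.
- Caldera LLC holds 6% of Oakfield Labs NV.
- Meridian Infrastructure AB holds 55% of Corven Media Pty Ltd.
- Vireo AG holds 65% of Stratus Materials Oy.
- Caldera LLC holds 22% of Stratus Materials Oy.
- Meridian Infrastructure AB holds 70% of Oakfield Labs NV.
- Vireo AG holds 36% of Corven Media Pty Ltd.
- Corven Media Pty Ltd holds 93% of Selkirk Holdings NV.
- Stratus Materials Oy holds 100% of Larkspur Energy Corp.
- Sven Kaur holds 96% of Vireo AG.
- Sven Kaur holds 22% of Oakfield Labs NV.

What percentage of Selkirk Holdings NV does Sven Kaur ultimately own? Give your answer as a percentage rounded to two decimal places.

89.29%

Sven reaches Selkirk along 3 paths.
Via Vireo → Corven: 96% × 36% × 93% = 32.1408%.
Via Meridian → Corven: 100% × 55% × 93% = 51.15%.
Via Meridian: 100% × 6% = 6%.
Total: 32.1408% + 51.15% + 6% = 89.2908%.
Rounded: 89.29%.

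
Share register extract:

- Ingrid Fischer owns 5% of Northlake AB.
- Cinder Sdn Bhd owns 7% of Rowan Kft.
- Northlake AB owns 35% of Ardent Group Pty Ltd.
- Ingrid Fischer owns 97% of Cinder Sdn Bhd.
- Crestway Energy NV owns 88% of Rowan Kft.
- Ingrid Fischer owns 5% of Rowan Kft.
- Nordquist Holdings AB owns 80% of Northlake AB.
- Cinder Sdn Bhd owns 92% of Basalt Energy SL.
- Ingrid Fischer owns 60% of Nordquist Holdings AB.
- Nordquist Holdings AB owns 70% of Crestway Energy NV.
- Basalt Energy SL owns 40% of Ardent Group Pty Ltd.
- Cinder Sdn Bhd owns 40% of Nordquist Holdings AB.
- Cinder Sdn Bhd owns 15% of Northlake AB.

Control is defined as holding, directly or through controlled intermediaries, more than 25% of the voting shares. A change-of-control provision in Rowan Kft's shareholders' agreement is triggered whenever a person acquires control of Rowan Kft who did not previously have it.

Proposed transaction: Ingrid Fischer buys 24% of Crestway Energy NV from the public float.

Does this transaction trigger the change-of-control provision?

No

The purchase changes only Ingrid's holdings, so Ingrid is the only person who could newly come to control Rowan.
Ingrid holds 97% of Cinder, so Ingrid controls Cinder.
Ingrid and Cinder together hold 60% + 40% = 100% of Nordquist, so Ingrid controls Nordquist.
Nordquist holds 70% of Crestway, so Ingrid controls Crestway.
Ingrid and Cinder and Crestway together hold 5% + 7% + 88% = 100% of Rowan, so Ingrid controls Rowan.
So Ingrid already controls Rowan before the transaction.
After the purchase, Ingrid holds 24% of Crestway directly.
Ingrid controlled Rowan already, so this is not a new person acquiring control; every other person's position is unchanged or reduced.
No new person acquires control, so the clause is not triggered.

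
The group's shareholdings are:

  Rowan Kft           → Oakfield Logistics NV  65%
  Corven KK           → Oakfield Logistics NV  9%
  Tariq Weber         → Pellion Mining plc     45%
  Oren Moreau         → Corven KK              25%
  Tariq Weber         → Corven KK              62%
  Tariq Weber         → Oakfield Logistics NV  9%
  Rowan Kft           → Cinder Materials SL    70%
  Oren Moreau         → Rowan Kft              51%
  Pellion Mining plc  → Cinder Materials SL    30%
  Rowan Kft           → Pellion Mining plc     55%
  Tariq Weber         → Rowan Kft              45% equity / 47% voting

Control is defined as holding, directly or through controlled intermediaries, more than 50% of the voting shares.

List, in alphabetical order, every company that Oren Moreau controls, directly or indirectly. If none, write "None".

Oren holds 51% of Rowan, so Oren controls Rowan.
Rowan holds 65% of Oakfield, so Oren controls Oakfield.
Rowan holds 55% of Pellion, so Oren controls Pellion.
Pellion and Rowan together hold 30% + 70% = 100% of Cinder, so Oren controls Cinder.
No other company's threshold is met.

Cinder Materials SL, Oakfield Logistics NV, Pellion Mining plc, Rowan Kft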